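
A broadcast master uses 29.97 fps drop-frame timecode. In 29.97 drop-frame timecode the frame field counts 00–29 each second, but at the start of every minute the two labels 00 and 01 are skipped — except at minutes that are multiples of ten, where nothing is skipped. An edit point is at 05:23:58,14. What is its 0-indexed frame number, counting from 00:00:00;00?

582572

As if non-drop at 30 labels/s: (5 × 3600 + 23 × 60 + 58) × 30 + 14 = 583154.
Minute boundaries passed: 323; those not divisible by 10: 323 − 32 = 291; dropped labels = 2 × 291 = 582.
Actual frame index = 583154 − 582 = 582572.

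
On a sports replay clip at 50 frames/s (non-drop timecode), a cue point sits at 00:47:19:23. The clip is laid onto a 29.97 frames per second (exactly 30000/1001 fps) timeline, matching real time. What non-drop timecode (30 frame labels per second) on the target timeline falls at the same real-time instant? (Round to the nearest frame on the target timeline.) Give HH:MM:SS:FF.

Source frame index: (0×3600 + 47×60 + 19) × 50 + 23 = 141973.
Real time: 141973 / (50) = 141973/50 s.
Target frame: (141973/50) × (30000/1001) = 6552600/77 ≈ 85098.701 → 85099.
At 30 labels/s: frame 85099 → 00:47:16:19.

00:47:16:19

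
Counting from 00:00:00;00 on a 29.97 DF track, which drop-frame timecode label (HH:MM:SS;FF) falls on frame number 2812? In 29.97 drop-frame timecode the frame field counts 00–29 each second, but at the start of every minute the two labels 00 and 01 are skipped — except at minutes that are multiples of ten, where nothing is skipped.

Each 10-minute DF block holds 10 × 60 × 30 − 9 × 2 = 17982 frames. 2812 ÷ 17982 → 0 full blocks, remainder 2812.
Within the partial block the first minute is 1800 frames and each further minute 1798, so 1 further minute boundary passed. Total skipped labels = 18 × 0 + 2 × 1 = 2.
Non-drop label index = 2812 + 2 = 2814; at 30 labels/s that is 00:01:33:24, i.e. DF 00:01:33;24.

00:01:33;24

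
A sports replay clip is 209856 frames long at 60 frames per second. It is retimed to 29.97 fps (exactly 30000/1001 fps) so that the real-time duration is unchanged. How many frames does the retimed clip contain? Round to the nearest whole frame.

104823 frames

Frames at target rate = 209856 × (30000/1001) / (60) = 104928000/1001 ≈ 104823.177.
Nearest whole frame: 104823.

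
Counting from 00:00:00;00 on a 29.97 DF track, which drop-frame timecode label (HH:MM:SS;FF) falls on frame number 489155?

04:32:01;15

Ten DF minutes hold 17982 frames, so frame 489155 lies in block 27 (frames 485514–503495) with 3641 frames into that block.
The block's first minute is 1800 frames and the rest 1798 each; 3641 frames reaches minute 2, so 27 × 18 + 2 × 2 = 490 labels have been skipped so far.
Adding those back, label number 489155 + 490 = 489645 at 30 labels/s is 16321 s + 15 f = 4 h 32 min 1 s frame 15, i.e. 04:32:01;15.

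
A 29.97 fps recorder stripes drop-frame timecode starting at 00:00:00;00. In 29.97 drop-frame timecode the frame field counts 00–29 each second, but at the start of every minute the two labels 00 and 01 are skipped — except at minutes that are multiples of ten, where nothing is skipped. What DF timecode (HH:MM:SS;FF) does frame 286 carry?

00:00:09;16

Each 10-minute DF block holds 10 × 60 × 30 − 9 × 2 = 17982 frames. 286 ÷ 17982 → 0 full blocks, remainder 286.
Within the partial block the first minute is 1800 frames and each further minute 1798, so 0 further minute boundaries passed. Total skipped labels = 18 × 0 + 2 × 0 = 0.
Non-drop label index = 286 + 0 = 286; at 30 labels/s that is 00:00:09:16, i.e. DF 00:00:09;16.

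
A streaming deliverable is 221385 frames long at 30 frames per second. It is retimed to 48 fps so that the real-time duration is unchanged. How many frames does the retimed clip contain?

354216 frames

Target frames = source frames × (target rate / source rate) = 221385 × (48)/(30) = 221385 × 8/5 = 354216.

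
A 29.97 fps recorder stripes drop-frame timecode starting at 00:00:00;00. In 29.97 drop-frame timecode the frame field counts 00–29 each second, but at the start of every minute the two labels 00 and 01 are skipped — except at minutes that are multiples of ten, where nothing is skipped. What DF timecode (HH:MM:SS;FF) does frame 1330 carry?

00:00:44;10

Ten DF minutes hold 17982 frames, so frame 1330 lies in block 0 (frames 0–17981) with 1330 frames into that block.
The block's first minute is 1800 frames and the rest 1798 each; 1330 frames reaches minute 0, so 0 × 18 + 0 × 2 = 0 labels have been skipped so far.
Adding those back, label number 1330 + 0 = 1330 at 30 labels/s is 44 s + 10 f = 0 h 0 min 44 s frame 10, i.e. 00:00:44;10.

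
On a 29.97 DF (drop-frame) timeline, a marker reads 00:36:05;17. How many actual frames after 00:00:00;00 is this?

Complete 10-minute blocks: 3, each 17982 frames → 53946.
Remaining 6 whole minutes in the current block: 1800 + 5 × 1798 = 10790 frames.
Within the current minute: 5 × 30 + 17 − 2 = 165 (labels ;00/;01 skipped at this minute). Total = 53946 + 10790 + 165 = 64901.

64901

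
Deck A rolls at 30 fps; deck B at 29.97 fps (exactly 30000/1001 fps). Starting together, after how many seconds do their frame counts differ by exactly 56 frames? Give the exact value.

The gap grows by |30000/1001 − 30| = 30/1001 frames per second.
Time for a 56-frame gap: 56 ÷ (30/1001) = 28028/15 s.

28028/15 seconds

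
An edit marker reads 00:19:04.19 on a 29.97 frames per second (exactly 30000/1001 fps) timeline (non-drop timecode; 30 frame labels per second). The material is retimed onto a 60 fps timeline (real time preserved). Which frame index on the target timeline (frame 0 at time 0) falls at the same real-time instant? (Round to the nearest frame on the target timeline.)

Source frame index: (0×3600 + 19×60 + 4) × 30 + 19 = 34339.
Real time: 34339 / (30000/1001) = 34373339/30000 s.
Target frame: (34373339/30000) × (60) = 34373339/500 ≈ 68746.678 → 68747.

frame 68747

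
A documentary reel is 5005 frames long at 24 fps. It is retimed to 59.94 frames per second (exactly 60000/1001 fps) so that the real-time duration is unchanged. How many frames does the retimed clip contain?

Target frames = source frames × (target rate / source rate) = 5005 × (60000/1001)/(24) = 5005 × 2500/1001 = 12500.

12500 frames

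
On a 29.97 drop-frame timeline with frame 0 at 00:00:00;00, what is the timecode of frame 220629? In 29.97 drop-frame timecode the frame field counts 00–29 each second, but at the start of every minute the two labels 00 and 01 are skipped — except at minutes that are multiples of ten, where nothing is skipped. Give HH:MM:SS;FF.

02:02:41;19

Each 10-minute DF block holds 10 × 60 × 30 − 9 × 2 = 17982 frames. 220629 ÷ 17982 → 12 full blocks, remainder 4845.
Within the partial block the first minute is 1800 frames and each further minute 1798, so 2 further minute boundaries passed. Total skipped labels = 18 × 12 + 2 × 2 = 220.
Non-drop label index = 220629 + 220 = 220849; at 30 labels/s that is 02:02:41:19, i.e. DF 02:02:41;19.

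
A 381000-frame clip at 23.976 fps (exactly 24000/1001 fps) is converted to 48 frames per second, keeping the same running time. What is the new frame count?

762762 frames

Target frames = source frames × (target rate / source rate) = 381000 × (48)/(24000/1001) = 381000 × 1001/500 = 762762.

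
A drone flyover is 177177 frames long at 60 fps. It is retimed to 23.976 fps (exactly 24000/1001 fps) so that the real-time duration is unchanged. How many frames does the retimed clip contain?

Target frames = source frames × (target rate / source rate) = 177177 × (24000/1001)/(60) = 177177 × 400/1001 = 70800.

70800 frames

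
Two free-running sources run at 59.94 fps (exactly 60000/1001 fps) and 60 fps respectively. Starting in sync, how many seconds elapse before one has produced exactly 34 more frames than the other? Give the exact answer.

17017/30 seconds

The gap grows by |60 − 60000/1001| = 60/1001 frames per second.
Time for a 34-frame gap: 34 ÷ (60/1001) = 17017/30 s.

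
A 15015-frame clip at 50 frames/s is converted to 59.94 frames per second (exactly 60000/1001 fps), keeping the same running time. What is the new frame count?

18000 frames

Target frames = source frames × (target rate / source rate) = 15015 × (60000/1001)/(50) = 15015 × 1200/1001 = 18000.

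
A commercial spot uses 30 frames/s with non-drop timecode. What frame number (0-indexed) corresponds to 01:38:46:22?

Total seconds to the label: (1 × 3600 + 38 × 60 + 46) = 5926.
Frame index = 5926 × 30 + 22 = 177802.

177802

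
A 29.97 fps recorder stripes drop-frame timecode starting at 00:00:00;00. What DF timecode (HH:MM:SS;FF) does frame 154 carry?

Ten DF minutes hold 17982 frames, so frame 154 lies in block 0 (frames 0–17981) with 154 frames into that block.
The block's first minute is 1800 frames and the rest 1798 each; 154 frames reaches minute 0, so 0 × 18 + 0 × 2 = 0 labels have been skipped so far.
Adding those back, label number 154 + 0 = 154 at 30 labels/s is 5 s + 4 f = 0 h 0 min 5 s frame 4, i.e. 00:00:05;04.

00:00:05;04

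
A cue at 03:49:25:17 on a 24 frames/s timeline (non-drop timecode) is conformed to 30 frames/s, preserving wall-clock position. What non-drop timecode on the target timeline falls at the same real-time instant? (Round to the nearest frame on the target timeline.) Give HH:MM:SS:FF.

Source frame index: (3×3600 + 49×60 + 25) × 24 + 17 = 330377.
Real time: 330377 / (24) = 330377/24 s.
Target frame: (330377/24) × (30) = 1651885/4 ≈ 412971.250 → 412971.
At 30 labels/s: frame 412971 → 03:49:25:21.

03:49:25:21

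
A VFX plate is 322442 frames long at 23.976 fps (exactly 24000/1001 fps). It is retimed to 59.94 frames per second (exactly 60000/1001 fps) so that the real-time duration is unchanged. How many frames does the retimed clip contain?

806105 frames

Frames at target rate = 322442 × (60000/1001) / (24000/1001) = 806105.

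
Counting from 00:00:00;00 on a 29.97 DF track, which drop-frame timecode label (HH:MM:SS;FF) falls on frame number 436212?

Ten DF minutes hold 17982 frames, so frame 436212 lies in block 24 (frames 431568–449549) with 4644 frames into that block.
The block's first minute is 1800 frames and the rest 1798 each; 4644 frames reaches minute 2, so 24 × 18 + 2 × 2 = 436 labels have been skipped so far.
Adding those back, label number 436212 + 436 = 436648 at 30 labels/s is 14554 s + 28 f = 4 h 2 min 34 s frame 28, i.e. 04:02:34;28.

04:02:34;28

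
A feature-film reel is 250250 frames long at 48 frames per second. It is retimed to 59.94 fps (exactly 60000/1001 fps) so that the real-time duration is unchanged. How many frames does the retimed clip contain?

Target frames = source frames × (target rate / source rate) = 250250 × (60000/1001)/(48) = 250250 × 1250/1001 = 312500.

312500 frames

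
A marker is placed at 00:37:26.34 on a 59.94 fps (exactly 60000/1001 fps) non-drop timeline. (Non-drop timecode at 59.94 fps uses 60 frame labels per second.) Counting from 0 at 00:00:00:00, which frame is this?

134794

Total seconds to the label: (0 × 3600 + 37 × 60 + 26) = 2246.
Frame index = 2246 × 60 + 34 = 134794.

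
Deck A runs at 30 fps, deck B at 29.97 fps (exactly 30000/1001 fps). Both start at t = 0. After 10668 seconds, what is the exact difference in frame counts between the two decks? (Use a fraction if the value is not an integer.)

A emits 30 × 10668 = 320040 frames; B emits 30000/1001 × 10668 = 45720000/143.
Difference = 45720/143 frames (≈ 319.7203); B is behind A.

45720/143 frames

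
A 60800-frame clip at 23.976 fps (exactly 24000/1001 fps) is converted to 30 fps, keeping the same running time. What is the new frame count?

Target frames = source frames × (target rate / source rate) = 60800 × (30)/(24000/1001) = 60800 × 1001/800 = 76076.

76076 frames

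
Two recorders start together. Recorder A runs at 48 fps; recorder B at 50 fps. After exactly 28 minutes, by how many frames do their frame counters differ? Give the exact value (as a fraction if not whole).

3360 frames

28 min = 1680 s.
A emits 48 × 1680 = 80640 frames; B emits 50 × 1680 = 84000.
Difference = 3360 frames; B is ahead of A.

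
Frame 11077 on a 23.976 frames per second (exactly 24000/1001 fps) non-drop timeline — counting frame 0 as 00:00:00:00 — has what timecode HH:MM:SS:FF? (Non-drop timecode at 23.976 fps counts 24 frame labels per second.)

00:07:41:13

11077 ÷ 24 = 461 full seconds, remainder 13 frames.
461 s = 0 h 7 min 41 s.
Timecode: 00:07:41:13.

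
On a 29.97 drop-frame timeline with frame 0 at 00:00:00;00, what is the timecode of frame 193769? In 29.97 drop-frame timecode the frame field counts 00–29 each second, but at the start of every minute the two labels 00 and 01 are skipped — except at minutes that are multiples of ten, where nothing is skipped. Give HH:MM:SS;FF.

01:47:45;13

Each 10-minute DF block holds 10 × 60 × 30 − 9 × 2 = 17982 frames. 193769 ÷ 17982 → 10 full blocks, remainder 13949.
Within the partial block the first minute is 1800 frames and each further minute 1798, so 7 further minute boundaries passed. Total skipped labels = 18 × 10 + 2 × 7 = 194.
Non-drop label index = 193769 + 194 = 193963; at 30 labels/s that is 01:47:45:13, i.e. DF 01:47:45;13.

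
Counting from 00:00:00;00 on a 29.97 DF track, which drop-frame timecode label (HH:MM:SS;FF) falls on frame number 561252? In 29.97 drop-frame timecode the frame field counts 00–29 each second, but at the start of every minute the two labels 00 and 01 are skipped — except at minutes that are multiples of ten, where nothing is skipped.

05:12:07;04

Each 10-minute DF block holds 10 × 60 × 30 − 9 × 2 = 17982 frames. 561252 ÷ 17982 → 31 full blocks, remainder 3810.
Within the partial block the first minute is 1800 frames and each further minute 1798, so 2 further minute boundaries passed. Total skipped labels = 18 × 31 + 2 × 2 = 562.
Non-drop label index = 561252 + 562 = 561814; at 30 labels/s that is 05:12:07:04, i.e. DF 05:12:07;04.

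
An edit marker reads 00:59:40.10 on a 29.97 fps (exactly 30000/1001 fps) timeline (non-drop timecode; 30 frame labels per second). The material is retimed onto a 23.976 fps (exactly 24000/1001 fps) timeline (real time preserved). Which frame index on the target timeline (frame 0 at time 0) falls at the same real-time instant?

Source frame index: (0×3600 + 59×60 + 40) × 30 + 10 = 107410.
Real time: 107410 / (30000/1001) = 10751741/3000 s.
Target frame: (10751741/3000) × (24000/1001) = 85928.

frame 85928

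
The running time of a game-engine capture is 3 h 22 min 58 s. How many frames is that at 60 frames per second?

3 h 22 min 58 s = 12178 s.
Frames = 12178 × 60 = 730680.

730680 frames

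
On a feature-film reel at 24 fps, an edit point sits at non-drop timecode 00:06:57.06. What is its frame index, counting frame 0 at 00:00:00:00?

frame 10014

Total seconds to the label: (0 × 3600 + 6 × 60 + 57) = 417.
Frame index = 417 × 24 + 6 = 10014.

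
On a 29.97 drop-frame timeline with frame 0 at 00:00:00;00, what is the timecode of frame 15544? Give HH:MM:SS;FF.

00:08:38;20

Each 10-minute DF block holds 10 × 60 × 30 − 9 × 2 = 17982 frames. 15544 ÷ 17982 → 0 full blocks, remainder 15544.
Within the partial block the first minute is 1800 frames and each further minute 1798, so 8 further minute boundaries passed. Total skipped labels = 18 × 0 + 2 × 8 = 16.
Non-drop label index = 15544 + 16 = 15560; at 30 labels/s that is 00:08:38:20, i.e. DF 00:08:38;20.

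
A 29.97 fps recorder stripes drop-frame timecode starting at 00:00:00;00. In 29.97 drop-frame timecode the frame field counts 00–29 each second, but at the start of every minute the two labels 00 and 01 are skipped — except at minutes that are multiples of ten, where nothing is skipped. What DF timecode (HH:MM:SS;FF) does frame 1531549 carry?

Each 10-minute DF block holds 10 × 60 × 30 − 9 × 2 = 17982 frames. 1531549 ÷ 17982 → 85 full blocks, remainder 3079.
Within the partial block the first minute is 1800 frames and each further minute 1798, so 1 further minute boundary passed. Total skipped labels = 18 × 85 + 2 × 1 = 1532.
Non-drop label index = 1531549 + 1532 = 1533081; at 30 labels/s that is 14:11:42:21, i.e. DF 14:11:42;21.

14:11:42;21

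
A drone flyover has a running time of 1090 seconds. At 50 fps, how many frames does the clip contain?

54500 frames

Frames = 1090 × 50 = 54500.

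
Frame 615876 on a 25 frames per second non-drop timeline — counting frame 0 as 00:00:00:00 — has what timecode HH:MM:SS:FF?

615876 ÷ 25 = 24635 full seconds, remainder 1 frame.
24635 s = 6 h 50 min 35 s.
Timecode: 06:50:35:01.

06:50:35:01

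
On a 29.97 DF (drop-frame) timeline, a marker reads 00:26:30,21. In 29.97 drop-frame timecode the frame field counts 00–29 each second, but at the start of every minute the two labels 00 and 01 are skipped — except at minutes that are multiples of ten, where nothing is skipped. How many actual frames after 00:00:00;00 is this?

47673

As if non-drop at 30 labels/s: (0 × 3600 + 26 × 60 + 30) × 30 + 21 = 47721.
Minute boundaries passed: 26; those not divisible by 10: 26 − 2 = 24; dropped labels = 2 × 24 = 48.
Actual frame index = 47721 − 48 = 47673.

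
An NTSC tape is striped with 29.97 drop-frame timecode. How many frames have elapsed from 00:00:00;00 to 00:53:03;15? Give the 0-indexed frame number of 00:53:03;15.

As if non-drop at 30 labels/s: (0 × 3600 + 53 × 60 + 3) × 30 + 15 = 95505.
Minute boundaries passed: 53; those not divisible by 10: 53 − 5 = 48; dropped labels = 2 × 48 = 96.
Actual frame index = 95505 − 96 = 95409.

95409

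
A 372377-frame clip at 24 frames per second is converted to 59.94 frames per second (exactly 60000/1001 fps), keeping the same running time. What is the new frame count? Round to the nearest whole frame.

Frames at target rate = 372377 × (60000/1001) / (24) = 930942500/1001 ≈ 930012.488.
Nearest whole frame: 930012.

930012 frames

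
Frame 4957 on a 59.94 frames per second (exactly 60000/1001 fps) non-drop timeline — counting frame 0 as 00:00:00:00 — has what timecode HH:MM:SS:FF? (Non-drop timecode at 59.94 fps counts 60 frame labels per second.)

00:01:22:37

4957 ÷ 60 = 82 full seconds, remainder 37 frames.
82 s = 0 h 1 min 22 s.
Timecode: 00:01:22:37.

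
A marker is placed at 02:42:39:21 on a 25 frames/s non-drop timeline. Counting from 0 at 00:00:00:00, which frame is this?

Total seconds to the label: (2 × 3600 + 42 × 60 + 39) = 9759.
Frame index = 9759 × 25 + 21 = 243996.

243996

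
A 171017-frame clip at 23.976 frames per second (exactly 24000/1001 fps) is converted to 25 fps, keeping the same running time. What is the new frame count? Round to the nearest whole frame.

178321 frames

Frames at target rate = 171017 × (25) / (24000/1001) = 171188017/960 ≈ 178320.851.
Nearest whole frame: 178321.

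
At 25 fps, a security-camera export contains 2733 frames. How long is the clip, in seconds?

109.32 seconds

Running time = 2733 / (25) = 109.32 s.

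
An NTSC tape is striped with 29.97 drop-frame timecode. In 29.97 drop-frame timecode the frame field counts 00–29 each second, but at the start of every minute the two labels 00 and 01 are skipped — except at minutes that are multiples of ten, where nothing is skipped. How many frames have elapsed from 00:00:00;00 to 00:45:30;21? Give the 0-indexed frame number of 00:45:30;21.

As if non-drop at 30 labels/s: (0 × 3600 + 45 × 60 + 30) × 30 + 21 = 81921.
Minute boundaries passed: 45; those not divisible by 10: 45 − 4 = 41; dropped labels = 2 × 41 = 82.
Actual frame index = 81921 − 82 = 81839.

81839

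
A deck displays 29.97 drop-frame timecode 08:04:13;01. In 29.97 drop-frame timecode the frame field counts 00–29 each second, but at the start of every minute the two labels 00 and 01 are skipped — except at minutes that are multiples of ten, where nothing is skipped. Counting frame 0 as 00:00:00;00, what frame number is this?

Complete 10-minute blocks: 48, each 17982 frames → 863136.
Remaining 4 whole minutes in the current block: 1800 + 3 × 1798 = 7194 frames.
Within the current minute: 13 × 30 + 1 − 2 = 389 (labels ;00/;01 skipped at this minute). Total = 863136 + 7194 + 389 = 870719.

870719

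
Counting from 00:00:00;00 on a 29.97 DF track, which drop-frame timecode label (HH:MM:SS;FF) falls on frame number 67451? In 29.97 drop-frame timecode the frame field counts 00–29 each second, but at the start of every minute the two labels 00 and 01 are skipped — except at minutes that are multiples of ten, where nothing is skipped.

00:37:30;19

Ten DF minutes hold 17982 frames, so frame 67451 lies in block 3 (frames 53946–71927) with 13505 frames into that block.
The block's first minute is 1800 frames and the rest 1798 each; 13505 frames reaches minute 7, so 3 × 18 + 7 × 2 = 68 labels have been skipped so far.
Adding those back, label number 67451 + 68 = 67519 at 30 labels/s is 2250 s + 19 f = 0 h 37 min 30 s frame 19, i.e. 00:37:30;19.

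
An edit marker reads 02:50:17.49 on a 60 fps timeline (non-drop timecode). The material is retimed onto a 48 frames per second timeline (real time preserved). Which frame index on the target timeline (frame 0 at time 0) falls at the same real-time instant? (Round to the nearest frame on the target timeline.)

Source frame index: (2×3600 + 50×60 + 17) × 60 + 49 = 613069.
Real time: 613069 / (60) = 613069/60 s.
Target frame: (613069/60) × (48) = 2452276/5 ≈ 490455.200 → 490455.

frame 490455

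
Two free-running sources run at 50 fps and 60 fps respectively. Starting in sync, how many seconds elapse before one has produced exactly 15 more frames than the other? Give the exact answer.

The gap grows by |60 − 50| = 10 frames per second.
Time for a 15-frame gap: 15 ÷ (10) = 1.5 s.

1.5 seconds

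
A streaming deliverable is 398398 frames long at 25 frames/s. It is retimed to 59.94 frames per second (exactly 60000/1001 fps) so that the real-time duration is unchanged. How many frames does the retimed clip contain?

955200 frames

Target frames = source frames × (target rate / source rate) = 398398 × (60000/1001)/(25) = 398398 × 2400/1001 = 955200.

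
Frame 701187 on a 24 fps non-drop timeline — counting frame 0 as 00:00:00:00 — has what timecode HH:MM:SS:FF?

701187 ÷ 24 = 29216 full seconds, remainder 3 frames.
29216 s = 8 h 6 min 56 s.
Timecode: 08:06:56:03.

08:06:56:03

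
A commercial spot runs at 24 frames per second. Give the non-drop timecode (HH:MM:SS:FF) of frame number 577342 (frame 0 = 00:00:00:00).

06:40:55:22

577342 ÷ 24 = 24055 full seconds, remainder 22 frames.
24055 s = 6 h 40 min 55 s.
Timecode: 06:40:55:22.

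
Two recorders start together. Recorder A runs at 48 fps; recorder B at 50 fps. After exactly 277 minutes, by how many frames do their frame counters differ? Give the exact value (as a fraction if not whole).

277 min = 16620 s.
A emits 48 × 16620 = 797760 frames; B emits 50 × 16620 = 831000.
Difference = 33240 frames; B is ahead of A.

33240 frames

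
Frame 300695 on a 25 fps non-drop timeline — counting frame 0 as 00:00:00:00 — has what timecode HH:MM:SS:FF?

03:20:27:20

300695 ÷ 25 = 12027 full seconds, remainder 20 frames.
12027 s = 3 h 20 min 27 s.
Timecode: 03:20:27:20.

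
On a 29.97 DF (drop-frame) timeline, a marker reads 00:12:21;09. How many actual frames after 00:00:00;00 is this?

As if non-drop at 30 labels/s: (0 × 3600 + 12 × 60 + 21) × 30 + 9 = 22239.
Minute boundaries passed: 12; those not divisible by 10: 12 − 1 = 11; dropped labels = 2 × 11 = 22.
Actual frame index = 22239 − 22 = 22217.

22217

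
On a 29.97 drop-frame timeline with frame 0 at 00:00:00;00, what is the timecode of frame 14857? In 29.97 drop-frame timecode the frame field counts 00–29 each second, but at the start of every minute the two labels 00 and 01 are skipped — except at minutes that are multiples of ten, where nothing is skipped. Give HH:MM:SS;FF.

Each 10-minute DF block holds 10 × 60 × 30 − 9 × 2 = 17982 frames. 14857 ÷ 17982 → 0 full blocks, remainder 14857.
Within the partial block the first minute is 1800 frames and each further minute 1798, so 8 further minute boundaries passed. Total skipped labels = 18 × 0 + 2 × 8 = 16.
Non-drop label index = 14857 + 16 = 14873; at 30 labels/s that is 00:08:15:23, i.e. DF 00:08:15;23.

00:08:15;23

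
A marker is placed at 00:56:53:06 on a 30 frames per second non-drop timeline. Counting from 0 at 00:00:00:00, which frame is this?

102396

Total seconds to the label: (0 × 3600 + 56 × 60 + 53) = 3413.
Frame index = 3413 × 30 + 6 = 102396.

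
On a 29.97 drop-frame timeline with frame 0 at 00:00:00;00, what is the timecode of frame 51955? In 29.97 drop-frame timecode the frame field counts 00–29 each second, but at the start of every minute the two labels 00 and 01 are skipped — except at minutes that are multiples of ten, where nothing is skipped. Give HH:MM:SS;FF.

Each 10-minute DF block holds 10 × 60 × 30 − 9 × 2 = 17982 frames. 51955 ÷ 17982 → 2 full blocks, remainder 15991.
Within the partial block the first minute is 1800 frames and each further minute 1798, so 8 further minute boundaries passed. Total skipped labels = 18 × 2 + 2 × 8 = 52.
Non-drop label index = 51955 + 52 = 52007; at 30 labels/s that is 00:28:53:17, i.e. DF 00:28:53;17.

00:28:53;17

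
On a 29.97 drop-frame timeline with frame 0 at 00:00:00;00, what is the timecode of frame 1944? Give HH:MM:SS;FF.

00:01:04;26

Ten DF minutes hold 17982 frames, so frame 1944 lies in block 0 (frames 0–17981) with 1944 frames into that block.
The block's first minute is 1800 frames and the rest 1798 each; 1944 frames reaches minute 1, so 0 × 18 + 1 × 2 = 2 labels have been skipped so far.
Adding those back, label number 1944 + 2 = 1946 at 30 labels/s is 64 s + 26 f = 0 h 1 min 4 s frame 26, i.e. 00:01:04;26.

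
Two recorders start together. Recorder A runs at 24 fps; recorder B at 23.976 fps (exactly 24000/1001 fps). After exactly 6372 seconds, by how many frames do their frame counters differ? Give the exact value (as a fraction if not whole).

152928/1001 frames

A emits 24 × 6372 = 152928 frames; B emits 24000/1001 × 6372 = 152928000/1001.
Difference = 152928/1001 frames (≈ 152.7752); B is behind A.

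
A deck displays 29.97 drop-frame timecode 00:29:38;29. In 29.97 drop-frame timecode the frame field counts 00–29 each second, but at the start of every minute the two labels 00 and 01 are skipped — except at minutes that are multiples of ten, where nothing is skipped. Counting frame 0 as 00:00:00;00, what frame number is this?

53315

As if non-drop at 30 labels/s: (0 × 3600 + 29 × 60 + 38) × 30 + 29 = 53369.
Minute boundaries passed: 29; those not divisible by 10: 29 − 2 = 27; dropped labels = 2 × 27 = 54.
Actual frame index = 53369 − 54 = 53315.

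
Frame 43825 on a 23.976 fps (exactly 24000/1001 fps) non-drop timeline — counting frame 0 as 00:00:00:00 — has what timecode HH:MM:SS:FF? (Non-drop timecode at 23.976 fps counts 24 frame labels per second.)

00:30:26:01

43825 ÷ 24 = 1826 full seconds, remainder 1 frame.
1826 s = 0 h 30 min 26 s.
Timecode: 00:30:26:01.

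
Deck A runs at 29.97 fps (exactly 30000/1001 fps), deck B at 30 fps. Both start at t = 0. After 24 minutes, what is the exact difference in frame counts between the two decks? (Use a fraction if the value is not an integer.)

24 min = 1440 s.
A emits 30000/1001 × 1440 = 43200000/1001 frames; B emits 30 × 1440 = 43200.
Difference = 43200/1001 frames (≈ 43.1568); B is ahead of A.

43200/1001 frames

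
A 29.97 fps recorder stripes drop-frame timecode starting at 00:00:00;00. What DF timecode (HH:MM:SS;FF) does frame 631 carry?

Ten DF minutes hold 17982 frames, so frame 631 lies in block 0 (frames 0–17981) with 631 frames into that block.
The block's first minute is 1800 frames and the rest 1798 each; 631 frames reaches minute 0, so 0 × 18 + 0 × 2 = 0 labels have been skipped so far.
Adding those back, label number 631 + 0 = 631 at 30 labels/s is 21 s + 1 f = 0 h 0 min 21 s frame 1, i.e. 00:00:21;01.

00:00:21;01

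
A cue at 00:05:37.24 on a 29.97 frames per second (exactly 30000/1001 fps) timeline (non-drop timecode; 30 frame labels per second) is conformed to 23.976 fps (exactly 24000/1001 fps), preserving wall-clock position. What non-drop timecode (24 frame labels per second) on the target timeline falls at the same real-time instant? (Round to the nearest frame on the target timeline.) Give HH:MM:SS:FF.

Source frame index: (0×3600 + 5×60 + 37) × 30 + 24 = 10134.
Real time: 10134 / (30000/1001) = 1690689/5000 s.
Target frame: (1690689/5000) × (24000/1001) = 40536/5 ≈ 8107.200 → 8107.
At 24 labels/s: frame 8107 → 00:05:37:19.

00:05:37:19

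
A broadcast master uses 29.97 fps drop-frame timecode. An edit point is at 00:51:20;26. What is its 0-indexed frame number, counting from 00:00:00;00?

As if non-drop at 30 labels/s: (0 × 3600 + 51 × 60 + 20) × 30 + 26 = 92426.
Minute boundaries passed: 51; those not divisible by 10: 51 − 5 = 46; dropped labels = 2 × 46 = 92.
Actual frame index = 92426 − 92 = 92334.

92334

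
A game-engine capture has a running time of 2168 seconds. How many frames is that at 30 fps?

Frames = 2168 × 30 = 65040.

65040 frames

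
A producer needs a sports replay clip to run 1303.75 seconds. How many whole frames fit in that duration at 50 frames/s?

Frames = 1303.75 × 50 = 130375/2 ≈ 65187.5000.
Complete frames: 65187.

65187 frames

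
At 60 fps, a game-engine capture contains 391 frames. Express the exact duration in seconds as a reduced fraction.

391/60 seconds

Running time = 391 ÷ (60) = 391 × 1/60 = 391/60 s.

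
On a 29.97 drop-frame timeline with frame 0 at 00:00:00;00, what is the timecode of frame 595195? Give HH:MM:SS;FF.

05:30:59;19

Ten DF minutes hold 17982 frames, so frame 595195 lies in block 33 (frames 593406–611387) with 1789 frames into that block.
The block's first minute is 1800 frames and the rest 1798 each; 1789 frames reaches minute 0, so 33 × 18 + 0 × 2 = 594 labels have been skipped so far.
Adding those back, label number 595195 + 594 = 595789 at 30 labels/s is 19859 s + 19 f = 5 h 30 min 59 s frame 19, i.e. 05:30:59;19.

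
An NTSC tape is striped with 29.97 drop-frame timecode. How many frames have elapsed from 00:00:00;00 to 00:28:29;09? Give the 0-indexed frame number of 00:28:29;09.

51227

Complete 10-minute blocks: 2, each 17982 frames → 35964.
Remaining 8 whole minutes in the current block: 1800 + 7 × 1798 = 14386 frames.
Within the current minute: 29 × 30 + 9 − 2 = 877 (labels ;00/;01 skipped at this minute). Total = 35964 + 14386 + 877 = 51227.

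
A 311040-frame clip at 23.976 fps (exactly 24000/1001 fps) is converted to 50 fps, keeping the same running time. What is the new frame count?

648648 frames

Target frames = source frames × (target rate / source rate) = 311040 × (50)/(24000/1001) = 311040 × 1001/480 = 648648.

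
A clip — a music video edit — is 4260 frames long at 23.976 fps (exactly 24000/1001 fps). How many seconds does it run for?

Running time = 4260 / (24000/1001) = 177.6775 s.

177.6775 seconds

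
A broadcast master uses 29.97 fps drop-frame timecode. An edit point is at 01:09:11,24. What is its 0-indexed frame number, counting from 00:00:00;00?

As if non-drop at 30 labels/s: (1 × 3600 + 9 × 60 + 11) × 30 + 24 = 124554.
Minute boundaries passed: 69; those not divisible by 10: 69 − 6 = 63; dropped labels = 2 × 63 = 126.
Actual frame index = 124554 − 126 = 124428.

124428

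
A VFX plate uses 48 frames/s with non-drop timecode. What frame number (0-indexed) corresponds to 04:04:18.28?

703612

Total seconds to the label: (4 × 3600 + 4 × 60 + 18) = 14658.
Frame index = 14658 × 48 + 28 = 703612.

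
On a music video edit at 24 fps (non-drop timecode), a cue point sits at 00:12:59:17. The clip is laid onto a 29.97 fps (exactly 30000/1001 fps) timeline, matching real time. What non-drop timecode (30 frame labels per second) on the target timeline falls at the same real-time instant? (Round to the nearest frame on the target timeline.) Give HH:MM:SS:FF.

Source frame index: (0×3600 + 12×60 + 59) × 24 + 17 = 18713.
Real time: 18713 / (24) = 18713/24 s.
Target frame: (18713/24) × (30000/1001) = 23391250/1001 ≈ 23367.882 → 23368.
At 30 labels/s: frame 23368 → 00:12:58:28.

00:12:58:28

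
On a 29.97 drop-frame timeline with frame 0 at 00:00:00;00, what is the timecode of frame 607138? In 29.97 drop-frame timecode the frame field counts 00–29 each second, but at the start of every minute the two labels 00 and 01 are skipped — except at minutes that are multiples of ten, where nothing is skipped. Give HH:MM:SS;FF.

Each 10-minute DF block holds 10 × 60 × 30 − 9 × 2 = 17982 frames. 607138 ÷ 17982 → 33 full blocks, remainder 13732.
Within the partial block the first minute is 1800 frames and each further minute 1798, so 7 further minute boundaries passed. Total skipped labels = 18 × 33 + 2 × 7 = 608.
Non-drop label index = 607138 + 608 = 607746; at 30 labels/s that is 05:37:38:06, i.e. DF 05:37:38;06.

05:37:38;06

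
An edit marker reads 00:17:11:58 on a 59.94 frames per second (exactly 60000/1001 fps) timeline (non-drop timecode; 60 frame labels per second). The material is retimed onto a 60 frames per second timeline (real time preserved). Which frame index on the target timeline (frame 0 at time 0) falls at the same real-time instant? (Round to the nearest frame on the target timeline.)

Source frame index: (0×3600 + 17×60 + 11) × 60 + 58 = 61918.
Real time: 61918 / (60000/1001) = 30989959/30000 s.
Target frame: (30989959/30000) × (60) = 30989959/500 ≈ 61979.918 → 61980.

frame 61980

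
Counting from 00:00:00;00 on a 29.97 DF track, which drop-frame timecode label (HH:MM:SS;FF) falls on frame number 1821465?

16:52:56;07

Ten DF minutes hold 17982 frames, so frame 1821465 lies in block 101 (frames 1816182–1834163) with 5283 frames into that block.
The block's first minute is 1800 frames and the rest 1798 each; 5283 frames reaches minute 2, so 101 × 18 + 2 × 2 = 1822 labels have been skipped so far.
Adding those back, label number 1821465 + 1822 = 1823287 at 30 labels/s is 60776 s + 7 f = 16 h 52 min 56 s frame 7, i.e. 16:52:56;07.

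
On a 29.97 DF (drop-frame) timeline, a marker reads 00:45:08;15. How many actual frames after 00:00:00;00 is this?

81173

Complete 10-minute blocks: 4, each 17982 frames → 71928.
Remaining 5 whole minutes in the current block: 1800 + 4 × 1798 = 8992 frames.
Within the current minute: 8 × 30 + 15 − 2 = 253 (labels ;00/;01 skipped at this minute). Total = 71928 + 8992 + 253 = 81173.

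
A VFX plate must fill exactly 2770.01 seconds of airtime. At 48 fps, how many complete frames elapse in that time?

Frames = 2770.01 × 48 = 3324012/25 ≈ 132960.4800.
Complete frames: 132960.

132960 frames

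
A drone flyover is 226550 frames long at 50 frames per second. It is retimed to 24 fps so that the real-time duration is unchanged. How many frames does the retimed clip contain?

Target frames = source frames × (target rate / source rate) = 226550 × (24)/(50) = 226550 × 12/25 = 108744.

108744 frames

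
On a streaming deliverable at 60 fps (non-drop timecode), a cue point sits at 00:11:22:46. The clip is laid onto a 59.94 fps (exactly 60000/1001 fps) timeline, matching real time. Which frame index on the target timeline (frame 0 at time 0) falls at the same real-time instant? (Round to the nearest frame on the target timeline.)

Source frame index: (0×3600 + 11×60 + 22) × 60 + 46 = 40966.
Real time: 40966 / (60) = 20483/30 s.
Target frame: (20483/30) × (60000/1001) = 40966000/1001 ≈ 40925.075 → 40925.

frame 40925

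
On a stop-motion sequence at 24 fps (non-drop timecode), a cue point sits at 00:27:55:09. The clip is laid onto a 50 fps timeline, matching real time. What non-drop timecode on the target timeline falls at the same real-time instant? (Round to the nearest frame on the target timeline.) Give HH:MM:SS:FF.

00:27:55:19

Source frame index: (0×3600 + 27×60 + 55) × 24 + 9 = 40209.
Real time: 40209 / (24) = 13403/8 s.
Target frame: (13403/8) × (50) = 335075/4 ≈ 83768.750 → 83769.
At 50 labels/s: frame 83769 → 00:27:55:19.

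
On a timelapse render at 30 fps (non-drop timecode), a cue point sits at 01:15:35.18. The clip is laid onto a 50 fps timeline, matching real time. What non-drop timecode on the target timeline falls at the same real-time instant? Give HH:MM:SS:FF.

Source frame index: (1×3600 + 15×60 + 35) × 30 + 18 = 136068.
Real time: 136068 / (30) = 22678/5 s.
Target frame: (22678/5) × (50) = 226780.
At 50 labels/s: frame 226780 → 01:15:35:30.

01:15:35:30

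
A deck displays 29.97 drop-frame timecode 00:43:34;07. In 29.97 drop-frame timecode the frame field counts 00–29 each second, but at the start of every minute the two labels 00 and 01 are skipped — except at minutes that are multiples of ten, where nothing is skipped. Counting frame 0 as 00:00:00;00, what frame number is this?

Complete 10-minute blocks: 4, each 17982 frames → 71928.
Remaining 3 whole minutes in the current block: 1800 + 2 × 1798 = 5396 frames.
Within the current minute: 34 × 30 + 7 − 2 = 1025 (labels ;00/;01 skipped at this minute). Total = 71928 + 5396 + 1025 = 78349.

78349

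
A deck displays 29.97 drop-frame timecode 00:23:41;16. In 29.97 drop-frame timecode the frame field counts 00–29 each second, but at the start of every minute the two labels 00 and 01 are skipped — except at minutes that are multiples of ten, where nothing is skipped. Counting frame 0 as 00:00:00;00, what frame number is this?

Complete 10-minute blocks: 2, each 17982 frames → 35964.
Remaining 3 whole minutes in the current block: 1800 + 2 × 1798 = 5396 frames.
Within the current minute: 41 × 30 + 16 − 2 = 1244 (labels ;00/;01 skipped at this minute). Total = 35964 + 5396 + 1244 = 42604.

42604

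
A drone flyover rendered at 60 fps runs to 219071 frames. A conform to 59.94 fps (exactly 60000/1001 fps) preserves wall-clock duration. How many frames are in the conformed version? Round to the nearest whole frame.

218852 frames

Frames at target rate = 219071 × (60000/1001) / (60) = 219071000/1001 ≈ 218852.148.
Nearest whole frame: 218852.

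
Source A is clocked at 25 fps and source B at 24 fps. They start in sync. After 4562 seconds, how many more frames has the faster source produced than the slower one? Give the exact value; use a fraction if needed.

4562 frames

A emits 25 × 4562 = 114050 frames; B emits 24 × 4562 = 109488.
Difference = 4562 frames; B is behind A.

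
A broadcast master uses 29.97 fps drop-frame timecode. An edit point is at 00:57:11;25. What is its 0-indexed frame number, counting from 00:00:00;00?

102851

As if non-drop at 30 labels/s: (0 × 3600 + 57 × 60 + 11) × 30 + 25 = 102955.
Minute boundaries passed: 57; those not divisible by 10: 57 − 5 = 52; dropped labels = 2 × 52 = 104.
Actual frame index = 102955 − 104 = 102851.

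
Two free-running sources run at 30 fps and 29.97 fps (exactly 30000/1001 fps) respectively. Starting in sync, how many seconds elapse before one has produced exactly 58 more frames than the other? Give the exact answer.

29029/15 seconds

The gap grows by |30000/1001 − 30| = 30/1001 frames per second.
Time for a 58-frame gap: 58 ÷ (30/1001) = 29029/15 s.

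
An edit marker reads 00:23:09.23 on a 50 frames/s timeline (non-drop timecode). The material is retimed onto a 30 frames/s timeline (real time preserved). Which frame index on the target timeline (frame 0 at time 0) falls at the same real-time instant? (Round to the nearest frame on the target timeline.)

Source frame index: (0×3600 + 23×60 + 9) × 50 + 23 = 69473.
Real time: 69473 / (50) = 69473/50 s.
Target frame: (69473/50) × (30) = 208419/5 ≈ 41683.800 → 41684.

frame 41684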